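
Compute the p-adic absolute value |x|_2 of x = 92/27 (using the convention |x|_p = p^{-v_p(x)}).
|92/27|_2 = 1/4

Step 1 — compute v_2(x) by factoring powers of 2 out of the numerator and denominator: v_2(92/27) = 2. Step 2 — apply |x|_p = p^{-v_p(x)} = 2^{-2} = 1/4.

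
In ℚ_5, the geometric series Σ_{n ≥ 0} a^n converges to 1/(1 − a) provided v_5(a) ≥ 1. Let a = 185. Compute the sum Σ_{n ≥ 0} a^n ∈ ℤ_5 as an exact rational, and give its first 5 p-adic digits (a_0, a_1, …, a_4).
Σ a^n = 1/(1 − a) = -1/184;  first 5 digits = (1, 2, 1, 3, 1)

v_5(a) = 1 ≥ 1, so the series converges in ℤ_5 to 1/(1 − a) = 1/(1 − 185) = -1/184. Expand this rational in ℤ_5: compute digits iteratively via d_i = x_i mod 5, x_{i+1} = (x_i − d_i)/5. The first 5 digits are (1, 2, 1, 3, 1).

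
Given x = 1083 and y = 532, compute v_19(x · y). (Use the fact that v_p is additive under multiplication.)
v_19(576156) = 3

v_p(x) = 2 (factor: 1083 = 19^2 · 3); v_p(y) = 1 (factor: 532 = 19^1 · 28). Additivity: v_p(xy) = v_p(x) + v_p(y) = 2 + 1 = 3. (Direct check: xy = 576156 = 19^3 · (84).)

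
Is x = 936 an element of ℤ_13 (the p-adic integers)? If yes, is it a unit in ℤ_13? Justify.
x ∈ ℤ_13 but not a unit; v_13(x) = 1 > 0

ℤ_13 = {x ∈ ℚ_13 : v_13(x) ≥ 0} and ℤ_13^× = {x ∈ ℤ_13 : v_13(x) = 0}. Here v_13(936) = v_13(num) − v_13(den) = 1; compare against these criteria.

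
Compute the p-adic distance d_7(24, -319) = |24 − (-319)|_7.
d_7(24, -319) = 1/343

Step 1 — x − y = 24 − (-319) = 343. Step 2 — v_7(343) = 3 (factor: 343 = (7^3 · 1); the sign does not affect v_p). Step 3 — |x − y|_7 = 7^{-3} = 1/343.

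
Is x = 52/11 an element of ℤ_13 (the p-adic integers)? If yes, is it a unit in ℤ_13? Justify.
x ∈ ℤ_13 but not a unit; v_13(x) = 1 > 0

ℤ_13 = {x ∈ ℚ_13 : v_13(x) ≥ 0} and ℤ_13^× = {x ∈ ℤ_13 : v_13(x) = 0}. Here v_13(52/11) = v_13(num) − v_13(den) = 1; compare against these criteria.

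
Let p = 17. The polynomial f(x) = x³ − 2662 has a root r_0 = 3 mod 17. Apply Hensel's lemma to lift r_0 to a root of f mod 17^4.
r_3 = 16306 (mod 83521)

Hensel: r_{i+1} = r_i − f(r_i)/f′(r_i) mod 17^{i+2}, where f′(x) = 3x². Iterate:
  r_0 = 3 (mod 17)
  r_1 = 122 (mod 289)
  r_2 = 1567 (mod 4913)
  r_3 = 16306 (mod 83521)
Final: r = 16306 with f(r) ≡ 0 mod 17^4.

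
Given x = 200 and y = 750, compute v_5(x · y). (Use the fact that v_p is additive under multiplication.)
v_5(150000) = 5

v_p(x) = 2 (factor: 200 = 5^2 · 8); v_p(y) = 3 (factor: 750 = 5^3 · 6). Additivity: v_p(xy) = v_p(x) + v_p(y) = 2 + 3 = 5. (Direct check: xy = 150000 = 5^5 · (48).)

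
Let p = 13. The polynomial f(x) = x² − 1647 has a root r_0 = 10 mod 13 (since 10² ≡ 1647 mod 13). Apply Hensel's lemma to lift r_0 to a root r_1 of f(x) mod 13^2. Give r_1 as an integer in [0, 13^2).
r_1 = 62 (mod 169)

Hensel's recurrence: r_{i+1} = r_i − f(r_i)·(f′(r_i))^{-1} mod 13^{i+2}, with f′(x) = 2x. Iterate:
  r_0 = 10 (mod 13)
  r_1 = 62 (mod 169)
Final: r_1 = 62, and one checks f(r_1) ≡ 0 mod 13^2.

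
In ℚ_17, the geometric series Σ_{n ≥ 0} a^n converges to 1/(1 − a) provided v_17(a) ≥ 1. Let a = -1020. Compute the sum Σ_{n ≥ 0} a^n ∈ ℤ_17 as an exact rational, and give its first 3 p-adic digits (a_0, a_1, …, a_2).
Σ a^n = 1/(1 − a) = 1/1021;  first 3 digits = (1, 8, 9)

v_17(a) = 1 ≥ 1, so the series converges in ℤ_17 to 1/(1 − a) = 1/(1 − (-1020)) = 1/1021. Expand this rational in ℤ_17: compute digits iteratively via d_i = x_i mod 17, x_{i+1} = (x_i − d_i)/17. The first 3 digits are (1, 8, 9).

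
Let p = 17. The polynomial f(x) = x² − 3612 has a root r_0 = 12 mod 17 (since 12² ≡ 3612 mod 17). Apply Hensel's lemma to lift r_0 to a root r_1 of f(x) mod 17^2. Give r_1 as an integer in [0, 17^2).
r_1 = 12 (mod 289)

Hensel's recurrence: r_{i+1} = r_i − f(r_i)·(f′(r_i))^{-1} mod 17^{i+2}, with f′(x) = 2x. Iterate:
  r_0 = 12 (mod 17)
  r_1 = 12 (mod 289)
Final: r_1 = 12, and one checks f(r_1) ≡ 0 mod 17^2.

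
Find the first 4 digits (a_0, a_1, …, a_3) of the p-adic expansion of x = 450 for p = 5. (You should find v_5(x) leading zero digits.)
(a_0, …, a_3) = (0, 0, 3, 3)

v_5(450) = 2, so a_0 = ... = a_1 = 0. Factor out: x = 5^2 · u with u = 18 a unit in ℤ_5. Expand u iteratively via a_{v+i} = u_i mod 5, u_{i+1} = (u_i − a_{v+i})/5:
  u_0 = 18;  a_2 = 3;  u_1 = (u_0 − 3)/5 = 3
  u_1 = 3;  a_3 = 3;  u_2 = (u_1 − 3)/5 = 0
Digits: (0, 0, 3, 3).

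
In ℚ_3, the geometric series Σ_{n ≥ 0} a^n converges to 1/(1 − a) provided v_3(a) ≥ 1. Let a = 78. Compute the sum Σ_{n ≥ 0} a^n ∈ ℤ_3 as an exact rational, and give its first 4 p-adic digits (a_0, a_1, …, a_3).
Σ a^n = 1/(1 − a) = -1/77;  first 4 digits = (1, 2, 0, 2)

v_3(a) = 1 ≥ 1, so the series converges in ℤ_3 to 1/(1 − a) = 1/(1 − 78) = -1/77. Expand this rational in ℤ_3: compute digits iteratively via d_i = x_i mod 3, x_{i+1} = (x_i − d_i)/3. The first 4 digits are (1, 2, 0, 2).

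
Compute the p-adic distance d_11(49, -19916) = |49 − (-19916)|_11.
d_11(49, -19916) = 1/1331

Step 1 — x − y = 49 − (-19916) = 19965. Step 2 — v_11(19965) = 3 (factor: 19965 = (11^3 · 15); the sign does not affect v_p). Step 3 — |x − y|_11 = 11^{-3} = 1/1331.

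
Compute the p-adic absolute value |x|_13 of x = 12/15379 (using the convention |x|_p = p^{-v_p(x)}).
|12/15379|_13 = 2197

Step 1 — compute v_13(x) by factoring powers of 13 out of the numerator and denominator: v_13(12/15379) = -3. Step 2 — apply |x|_p = p^{-v_p(x)} = 13^{3} = 2197.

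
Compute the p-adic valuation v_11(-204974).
v_11(-204974) = 4

v_11(n) is the largest exponent k such that 11^k divides n. Factor out: -204974 = -11^4 · 14. (Sign doesn't affect v_p.) So v_11(-204974) = 4.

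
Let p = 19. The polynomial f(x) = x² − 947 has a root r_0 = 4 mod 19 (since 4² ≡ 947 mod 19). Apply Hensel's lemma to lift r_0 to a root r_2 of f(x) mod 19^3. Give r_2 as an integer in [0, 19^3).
r_2 = 1790 (mod 6859)

Hensel's recurrence: r_{i+1} = r_i − f(r_i)·(f′(r_i))^{-1} mod 19^{i+2}, with f′(x) = 2x. Iterate:
  r_0 = 4 (mod 19)
  r_1 = 346 (mod 361)
  r_2 = 1790 (mod 6859)
Final: r_2 = 1790, and one checks f(r_2) ≡ 0 mod 19^3.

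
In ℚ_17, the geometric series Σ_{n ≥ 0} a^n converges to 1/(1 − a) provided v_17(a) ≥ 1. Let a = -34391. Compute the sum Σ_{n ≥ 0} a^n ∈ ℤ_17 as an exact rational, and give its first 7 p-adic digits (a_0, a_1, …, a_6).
Σ a^n = 1/(1 − a) = 1/34392;  first 7 digits = (1, 0, 0, 10, 16, 16, 14)

v_17(a) = 3 ≥ 1, so the series converges in ℤ_17 to 1/(1 − a) = 1/(1 − (-34391)) = 1/34392. Expand this rational in ℤ_17: compute digits iteratively via d_i = x_i mod 17, x_{i+1} = (x_i − d_i)/17. The first 7 digits are (1, 0, 0, 10, 16, 16, 14).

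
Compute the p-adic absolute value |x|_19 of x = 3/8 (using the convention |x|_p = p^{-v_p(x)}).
|3/8|_19 = 1

Step 1 — compute v_19(x) by factoring powers of 19 out of the numerator and denominator: v_19(3/8) = 0. Step 2 — apply |x|_p = p^{-v_p(x)} = 19^{0} = 1.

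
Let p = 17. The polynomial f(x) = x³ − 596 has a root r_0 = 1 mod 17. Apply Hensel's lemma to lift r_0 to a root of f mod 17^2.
r_1 = 103 (mod 289)

Hensel: r_{i+1} = r_i − f(r_i)/f′(r_i) mod 17^{i+2}, where f′(x) = 3x². Iterate:
  r_0 = 1 (mod 17)
  r_1 = 103 (mod 289)
Final: r = 103 with f(r) ≡ 0 mod 17^2.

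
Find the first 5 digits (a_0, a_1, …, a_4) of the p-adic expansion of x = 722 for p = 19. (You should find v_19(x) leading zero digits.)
(a_0, …, a_4) = (0, 0, 2, 0, 0)

v_19(722) = 2, so a_0 = ... = a_1 = 0. Factor out: x = 19^2 · u with u = 2 a unit in ℤ_19. Expand u iteratively via a_{v+i} = u_i mod 19, u_{i+1} = (u_i − a_{v+i})/19:
  u_0 = 2;  a_2 = 2;  u_1 = (u_0 − 2)/19 = 0
  u_1 = 0;  a_3 = 0;  u_2 = (u_1 − 0)/19 = 0
  u_2 = 0;  a_4 = 0;  u_3 = (u_2 − 0)/19 = 0
Digits: (0, 0, 2, 0, 0).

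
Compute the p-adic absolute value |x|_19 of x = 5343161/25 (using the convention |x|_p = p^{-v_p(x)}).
|5343161/25|_19 = 1/130321

Step 1 — compute v_19(x) by factoring powers of 19 out of the numerator and denominator: v_19(5343161/25) = 4. Step 2 — apply |x|_p = p^{-v_p(x)} = 19^{-4} = 1/130321.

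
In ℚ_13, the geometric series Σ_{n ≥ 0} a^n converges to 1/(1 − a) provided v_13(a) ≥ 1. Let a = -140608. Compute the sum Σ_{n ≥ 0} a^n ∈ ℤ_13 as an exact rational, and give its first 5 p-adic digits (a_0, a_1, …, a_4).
Σ a^n = 1/(1 − a) = 1/140609;  first 5 digits = (1, 0, 0, 1, 8)

v_13(a) = 3 ≥ 1, so the series converges in ℤ_13 to 1/(1 − a) = 1/(1 − (-140608)) = 1/140609. Expand this rational in ℤ_13: compute digits iteratively via d_i = x_i mod 13, x_{i+1} = (x_i − d_i)/13. The first 5 digits are (1, 0, 0, 1, 8).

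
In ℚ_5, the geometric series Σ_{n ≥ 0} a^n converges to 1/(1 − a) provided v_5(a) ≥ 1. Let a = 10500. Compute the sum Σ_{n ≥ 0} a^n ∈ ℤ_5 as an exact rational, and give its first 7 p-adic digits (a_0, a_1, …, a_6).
Σ a^n = 1/(1 − a) = -1/10499;  first 7 digits = (1, 0, 0, 4, 1, 3, 1)

v_5(a) = 3 ≥ 1, so the series converges in ℤ_5 to 1/(1 − a) = 1/(1 − 10500) = -1/10499. Expand this rational in ℤ_5: compute digits iteratively via d_i = x_i mod 5, x_{i+1} = (x_i − d_i)/5. The first 7 digits are (1, 0, 0, 4, 1, 3, 1).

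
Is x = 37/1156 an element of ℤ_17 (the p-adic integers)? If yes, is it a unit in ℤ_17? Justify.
x ∉ ℤ_17 (v_17(x) = -2 < 0)

ℤ_17 = {x ∈ ℚ_17 : v_17(x) ≥ 0} and ℤ_17^× = {x ∈ ℤ_17 : v_17(x) = 0}. Here v_17(37/1156) = v_17(num) − v_17(den) = -2; compare against these criteria.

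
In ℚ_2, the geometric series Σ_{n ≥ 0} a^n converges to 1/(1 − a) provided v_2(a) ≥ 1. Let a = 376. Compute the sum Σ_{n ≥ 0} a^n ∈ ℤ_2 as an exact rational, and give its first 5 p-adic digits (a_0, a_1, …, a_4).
Σ a^n = 1/(1 − a) = -1/375;  first 5 digits = (1, 0, 0, 1, 1)

v_2(a) = 3 ≥ 1, so the series converges in ℤ_2 to 1/(1 − a) = 1/(1 − 376) = -1/375. Expand this rational in ℤ_2: compute digits iteratively via d_i = x_i mod 2, x_{i+1} = (x_i − d_i)/2. The first 5 digits are (1, 0, 0, 1, 1).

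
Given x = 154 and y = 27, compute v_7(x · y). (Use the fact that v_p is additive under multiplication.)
v_7(4158) = 1

v_p(x) = 1 (factor: 154 = 7^1 · 22); v_p(y) = 0 (factor: 27 = 7^0 · 27). Additivity: v_p(xy) = v_p(x) + v_p(y) = 1 + 0 = 1. (Direct check: xy = 4158 = 7^1 · (594).)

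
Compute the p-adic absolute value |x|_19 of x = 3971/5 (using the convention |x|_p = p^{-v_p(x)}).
|3971/5|_19 = 1/361

Step 1 — compute v_19(x) by factoring powers of 19 out of the numerator and denominator: v_19(3971/5) = 2. Step 2 — apply |x|_p = p^{-v_p(x)} = 19^{-2} = 1/361.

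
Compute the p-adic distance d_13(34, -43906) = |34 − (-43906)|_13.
d_13(34, -43906) = 1/2197

Step 1 — x − y = 34 − (-43906) = 43940. Step 2 — v_13(43940) = 3 (factor: 43940 = (13^3 · 20); the sign does not affect v_p). Step 3 — |x − y|_13 = 13^{-3} = 1/2197.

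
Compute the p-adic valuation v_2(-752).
v_2(-752) = 4

v_2(n) is the largest exponent k such that 2^k divides n. Factor out: -752 = -2^4 · 47. (Sign doesn't affect v_p.) So v_2(-752) = 4.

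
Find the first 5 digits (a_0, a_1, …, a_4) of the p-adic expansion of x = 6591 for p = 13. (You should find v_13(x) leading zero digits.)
(a_0, …, a_4) = (0, 0, 0, 3, 0)

v_13(6591) = 3, so a_0 = ... = a_2 = 0. Factor out: x = 13^3 · u with u = 3 a unit in ℤ_13. Expand u iteratively via a_{v+i} = u_i mod 13, u_{i+1} = (u_i − a_{v+i})/13:
  u_0 = 3;  a_3 = 3;  u_1 = (u_0 − 3)/13 = 0
  u_1 = 0;  a_4 = 0;  u_2 = (u_1 − 0)/13 = 0
Digits: (0, 0, 0, 3, 0).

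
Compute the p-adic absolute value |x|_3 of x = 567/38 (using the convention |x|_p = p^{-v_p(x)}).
|567/38|_3 = 1/81

Step 1 — compute v_3(x) by factoring powers of 3 out of the numerator and denominator: v_3(567/38) = 4. Step 2 — apply |x|_p = p^{-v_p(x)} = 3^{-4} = 1/81.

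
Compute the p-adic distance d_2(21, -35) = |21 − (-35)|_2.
d_2(21, -35) = 1/8

Step 1 — x − y = 21 − (-35) = 56. Step 2 — v_2(56) = 3 (factor: 56 = (2^3 · 7); the sign does not affect v_p). Step 3 — |x − y|_2 = 2^{-3} = 1/8.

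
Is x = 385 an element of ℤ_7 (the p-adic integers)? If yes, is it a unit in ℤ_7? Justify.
x ∈ ℤ_7 but not a unit; v_7(x) = 1 > 0

ℤ_7 = {x ∈ ℚ_7 : v_7(x) ≥ 0} and ℤ_7^× = {x ∈ ℤ_7 : v_7(x) = 0}. Here v_7(385) = v_7(num) − v_7(den) = 1; compare against these criteria.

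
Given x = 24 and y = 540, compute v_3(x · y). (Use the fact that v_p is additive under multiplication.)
v_3(12960) = 4

v_p(x) = 1 (factor: 24 = 3^1 · 8); v_p(y) = 3 (factor: 540 = 3^3 · 20). Additivity: v_p(xy) = v_p(x) + v_p(y) = 1 + 3 = 4. (Direct check: xy = 12960 = 3^4 · (160).)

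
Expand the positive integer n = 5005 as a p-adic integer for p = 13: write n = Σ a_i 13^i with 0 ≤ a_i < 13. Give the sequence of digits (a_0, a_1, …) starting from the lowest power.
(a_0, a_1, …) = (0, 8, 3, 2)

Repeated division by 13 gives the digits low-to-high: 5005 = 8·13^1 + 3·13^2 + 2·13^3. Digit sequence: (0, 8, 3, 2).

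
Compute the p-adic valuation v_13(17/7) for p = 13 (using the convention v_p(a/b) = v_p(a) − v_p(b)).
v_13(17/7) = 0

Factor powers of 13 from the numerator and denominator of the reduced fraction: 17 = 13^0 · 17 and 7 = 13^0 · 7. Apply v_p(a/b) = v_p(a) − v_p(b): v_13(17/7) = 0 − 0 = 0.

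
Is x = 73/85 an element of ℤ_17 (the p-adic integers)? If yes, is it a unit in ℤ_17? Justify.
x ∉ ℤ_17 (v_17(x) = -1 < 0)

ℤ_17 = {x ∈ ℚ_17 : v_17(x) ≥ 0} and ℤ_17^× = {x ∈ ℤ_17 : v_17(x) = 0}. Here v_17(73/85) = v_17(num) − v_17(den) = -1; compare against these criteria.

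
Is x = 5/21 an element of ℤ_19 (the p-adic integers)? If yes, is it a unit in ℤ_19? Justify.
x ∈ ℤ_19^× (unit); v_19(x) = 0

ℤ_19 = {x ∈ ℚ_19 : v_19(x) ≥ 0} and ℤ_19^× = {x ∈ ℤ_19 : v_19(x) = 0}. Here v_19(5/21) = v_19(num) − v_19(den) = 0; compare against these criteria.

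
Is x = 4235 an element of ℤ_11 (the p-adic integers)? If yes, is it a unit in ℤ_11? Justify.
x ∈ ℤ_11 but not a unit; v_11(x) = 2 > 0

ℤ_11 = {x ∈ ℚ_11 : v_11(x) ≥ 0} and ℤ_11^× = {x ∈ ℤ_11 : v_11(x) = 0}. Here v_11(4235) = v_11(num) − v_11(den) = 2; compare against these criteria.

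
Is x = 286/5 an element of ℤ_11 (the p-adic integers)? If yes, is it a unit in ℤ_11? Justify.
x ∈ ℤ_11 but not a unit; v_11(x) = 1 > 0

ℤ_11 = {x ∈ ℚ_11 : v_11(x) ≥ 0} and ℤ_11^× = {x ∈ ℤ_11 : v_11(x) = 0}. Here v_11(286/5) = v_11(num) − v_11(den) = 1; compare against these criteria.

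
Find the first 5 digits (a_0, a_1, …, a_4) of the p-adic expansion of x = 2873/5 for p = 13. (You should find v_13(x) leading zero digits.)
(a_0, …, a_4) = (0, 0, 6, 5, 10)

v_13(2873/5) = 2, so a_0 = ... = a_1 = 0. Factor out: x = 13^2 · u with u = 17/5 a unit in ℤ_13. Expand u iteratively via a_{v+i} = u_i mod 13, u_{i+1} = (u_i − a_{v+i})/13:
  u_0 = 17/5;  a_2 = 6;  u_1 = (u_0 − 6)/13 = -1/5
  u_1 = -1/5;  a_3 = 5;  u_2 = (u_1 − 5)/13 = -2/5
  u_2 = -2/5;  a_4 = 10;  u_3 = (u_2 − 10)/13 = -4/5
Digits: (0, 0, 6, 5, 10).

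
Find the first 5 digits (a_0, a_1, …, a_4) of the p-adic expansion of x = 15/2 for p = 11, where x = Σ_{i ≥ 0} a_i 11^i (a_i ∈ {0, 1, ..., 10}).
(a_0, …, a_4) = (2, 6, 5, 5, 5)

v_11(15/2) = 0 (numerator and denominator both coprime to 11), so x ∈ ℤ_11^×. Compute digits iteratively via a_i = x_i mod 11, x_{i+1} = (x_i − a_i)/11, with x_0 = x:
  x_0 = 15/2;  a_0 = 2;  x_1 = (x_0 − 2)/11 = 1/2
  x_1 = 1/2;  a_1 = 6;  x_2 = (x_1 − 6)/11 = -1/2
  x_2 = -1/2;  a_2 = 5;  x_3 = (x_2 − 5)/11 = -1/2
  x_3 = -1/2;  a_3 = 5;  x_4 = (x_3 − 5)/11 = -1/2
  x_4 = -1/2;  a_4 = 5;  x_5 = (x_4 − 5)/11 = -1/2
Digits: (2, 6, 5, 5, 5).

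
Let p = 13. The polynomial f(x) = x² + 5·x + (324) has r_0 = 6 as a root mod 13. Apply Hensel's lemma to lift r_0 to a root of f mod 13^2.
r_1 = 162 (mod 169)

Hensel: r_{i+1} = r_i − f(r_i)·(f′(r_i))^{-1} mod 13^{i+2}, f′(x) = 2x + 5. Iterate:
  r_0 = 6 (mod 13)
  r_1 = 162 (mod 169)
Final: r = 162 satisfies f(r) ≡ 0 mod 13^2.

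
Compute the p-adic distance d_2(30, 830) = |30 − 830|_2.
d_2(30, 830) = 1/32

Step 1 — x − y = 30 − 830 = -800. Step 2 — v_2(-800) = 5 (factor: -800 = −(2^5 · 25); the sign does not affect v_p). Step 3 — |x − y|_2 = 2^{-5} = 1/32.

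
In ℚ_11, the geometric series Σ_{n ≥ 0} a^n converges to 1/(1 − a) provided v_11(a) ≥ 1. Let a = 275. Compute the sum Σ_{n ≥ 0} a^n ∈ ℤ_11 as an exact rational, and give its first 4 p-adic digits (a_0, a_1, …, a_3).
Σ a^n = 1/(1 − a) = -1/274;  first 4 digits = (1, 3, 0, 7)

v_11(a) = 1 ≥ 1, so the series converges in ℤ_11 to 1/(1 − a) = 1/(1 − 275) = -1/274. Expand this rational in ℤ_11: compute digits iteratively via d_i = x_i mod 11, x_{i+1} = (x_i − d_i)/11. The first 4 digits are (1, 3, 0, 7).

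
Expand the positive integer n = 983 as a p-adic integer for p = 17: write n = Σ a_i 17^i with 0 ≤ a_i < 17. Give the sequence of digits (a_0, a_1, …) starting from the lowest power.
(a_0, a_1, …) = (14, 6, 3)

Repeated division by 17 gives the digits low-to-high: 983 = 14 + 6·17^1 + 3·17^2. Digit sequence: (14, 6, 3).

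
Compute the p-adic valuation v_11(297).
v_11(297) = 1

v_11(n) is the largest exponent k such that 11^k divides n. Factor out: 297 = 11^1 · 27. (Sign doesn't affect v_p.) So v_11(297) = 1.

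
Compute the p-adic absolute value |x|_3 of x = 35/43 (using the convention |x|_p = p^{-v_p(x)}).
|35/43|_3 = 1

Step 1 — compute v_3(x) by factoring powers of 3 out of the numerator and denominator: v_3(35/43) = 0. Step 2 — apply |x|_p = p^{-v_p(x)} = 3^{0} = 1.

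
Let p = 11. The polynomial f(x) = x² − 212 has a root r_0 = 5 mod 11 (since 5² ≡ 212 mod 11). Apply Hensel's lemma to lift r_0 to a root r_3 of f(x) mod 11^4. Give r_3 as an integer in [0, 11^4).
r_3 = 3448 (mod 14641)

Hensel's recurrence: r_{i+1} = r_i − f(r_i)·(f′(r_i))^{-1} mod 11^{i+2}, with f′(x) = 2x. Iterate:
  r_0 = 5 (mod 11)
  r_1 = 60 (mod 121)
  r_2 = 786 (mod 1331)
  r_3 = 3448 (mod 14641)
Final: r_3 = 3448, and one checks f(r_3) ≡ 0 mod 11^4.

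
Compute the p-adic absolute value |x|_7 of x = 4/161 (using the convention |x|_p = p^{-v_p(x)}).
|4/161|_7 = 7

Step 1 — compute v_7(x) by factoring powers of 7 out of the numerator and denominator: v_7(4/161) = -1. Step 2 — apply |x|_p = p^{-v_p(x)} = 7^{1} = 7.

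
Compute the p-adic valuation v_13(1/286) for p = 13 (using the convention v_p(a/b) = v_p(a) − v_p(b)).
v_13(1/286) = -1

Factor powers of 13 from the numerator and denominator of the reduced fraction: 1 = 13^0 · 1 and 286 = 13^1 · 22. Apply v_p(a/b) = v_p(a) − v_p(b): v_13(1/286) = 0 − 1 = -1.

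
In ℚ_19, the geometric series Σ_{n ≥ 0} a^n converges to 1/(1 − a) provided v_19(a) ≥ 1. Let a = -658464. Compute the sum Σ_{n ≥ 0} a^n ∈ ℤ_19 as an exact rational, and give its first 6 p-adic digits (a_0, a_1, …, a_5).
Σ a^n = 1/(1 − a) = 1/658465;  first 6 digits = (1, 0, 0, 18, 13, 18)

v_19(a) = 3 ≥ 1, so the series converges in ℤ_19 to 1/(1 − a) = 1/(1 − (-658464)) = 1/658465. Expand this rational in ℤ_19: compute digits iteratively via d_i = x_i mod 19, x_{i+1} = (x_i − d_i)/19. The first 6 digits are (1, 0, 0, 18, 13, 18).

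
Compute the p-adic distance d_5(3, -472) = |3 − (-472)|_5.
d_5(3, -472) = 1/25

Step 1 — x − y = 3 − (-472) = 475. Step 2 — v_5(475) = 2 (factor: 475 = (5^2 · 19); the sign does not affect v_p). Step 3 — |x − y|_5 = 5^{-2} = 1/25.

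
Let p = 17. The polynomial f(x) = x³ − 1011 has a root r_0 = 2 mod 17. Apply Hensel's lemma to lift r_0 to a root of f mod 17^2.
r_1 = 206 (mod 289)

Hensel: r_{i+1} = r_i − f(r_i)/f′(r_i) mod 17^{i+2}, where f′(x) = 3x². Iterate:
  r_0 = 2 (mod 17)
  r_1 = 206 (mod 289)
Final: r = 206 with f(r) ≡ 0 mod 17^2.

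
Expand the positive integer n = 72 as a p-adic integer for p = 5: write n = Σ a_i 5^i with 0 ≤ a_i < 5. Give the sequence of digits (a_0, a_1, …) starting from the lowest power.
(a_0, a_1, …) = (2, 4, 2)

Repeated division by 5 gives the digits low-to-high: 72 = 2 + 4·5^1 + 2·5^2. Digit sequence: (2, 4, 2).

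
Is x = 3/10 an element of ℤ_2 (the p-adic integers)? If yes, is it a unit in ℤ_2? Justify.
x ∉ ℤ_2 (v_2(x) = -1 < 0)

ℤ_2 = {x ∈ ℚ_2 : v_2(x) ≥ 0} and ℤ_2^× = {x ∈ ℤ_2 : v_2(x) = 0}. Here v_2(3/10) = v_2(num) − v_2(den) = -1; compare against these criteria.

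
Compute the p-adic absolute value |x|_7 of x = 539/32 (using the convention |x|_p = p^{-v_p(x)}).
|539/32|_7 = 1/49

Step 1 — compute v_7(x) by factoring powers of 7 out of the numerator and denominator: v_7(539/32) = 2. Step 2 — apply |x|_p = p^{-v_p(x)} = 7^{-2} = 1/49.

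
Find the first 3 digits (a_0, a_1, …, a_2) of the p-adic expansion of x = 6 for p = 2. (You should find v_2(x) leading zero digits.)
(a_0, …, a_2) = (0, 1, 1)

v_2(6) = 1, so a_0 = ... = a_0 = 0. Factor out: x = 2^1 · u with u = 3 a unit in ℤ_2. Expand u iteratively via a_{v+i} = u_i mod 2, u_{i+1} = (u_i − a_{v+i})/2:
  u_0 = 3;  a_1 = 1;  u_1 = (u_0 − 1)/2 = 1
  u_1 = 1;  a_2 = 1;  u_2 = (u_1 − 1)/2 = 0
Digits: (0, 1, 1).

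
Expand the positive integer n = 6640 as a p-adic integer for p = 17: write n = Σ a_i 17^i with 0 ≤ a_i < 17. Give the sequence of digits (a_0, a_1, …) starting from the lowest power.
(a_0, a_1, …) = (10, 16, 5, 1)

Repeated division by 17 gives the digits low-to-high: 6640 = 10 + 16·17^1 + 5·17^2 + 1·17^3. Digit sequence: (10, 16, 5, 1).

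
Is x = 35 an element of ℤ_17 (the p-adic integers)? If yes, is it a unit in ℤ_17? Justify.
x ∈ ℤ_17^× (unit); v_17(x) = 0

ℤ_17 = {x ∈ ℚ_17 : v_17(x) ≥ 0} and ℤ_17^× = {x ∈ ℤ_17 : v_17(x) = 0}. Here v_17(35) = v_17(num) − v_17(den) = 0; compare against these criteria.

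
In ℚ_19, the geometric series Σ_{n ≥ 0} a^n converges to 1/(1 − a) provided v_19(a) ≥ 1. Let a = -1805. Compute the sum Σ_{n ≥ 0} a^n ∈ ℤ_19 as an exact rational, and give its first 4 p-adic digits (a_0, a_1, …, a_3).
Σ a^n = 1/(1 − a) = 1/1806;  first 4 digits = (1, 0, 14, 18)

v_19(a) = 2 ≥ 1, so the series converges in ℤ_19 to 1/(1 − a) = 1/(1 − (-1805)) = 1/1806. Expand this rational in ℤ_19: compute digits iteratively via d_i = x_i mod 19, x_{i+1} = (x_i − d_i)/19. The first 4 digits are (1, 0, 14, 18).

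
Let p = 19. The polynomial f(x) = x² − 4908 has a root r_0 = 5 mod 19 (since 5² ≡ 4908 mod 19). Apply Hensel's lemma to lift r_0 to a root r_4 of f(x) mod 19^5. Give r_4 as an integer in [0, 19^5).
r_4 = 1531386 (mod 2476099)

Hensel's recurrence: r_{i+1} = r_i − f(r_i)·(f′(r_i))^{-1} mod 19^{i+2}, with f′(x) = 2x. Iterate:
  r_0 = 5 (mod 19)
  r_1 = 24 (mod 361)
  r_2 = 1829 (mod 6859)
  r_3 = 97855 (mod 130321)
  r_4 = 1531386 (mod 2476099)
Final: r_4 = 1531386, and one checks f(r_4) ≡ 0 mod 19^5.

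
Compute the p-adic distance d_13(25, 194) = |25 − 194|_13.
d_13(25, 194) = 1/169

Step 1 — x − y = 25 − 194 = -169. Step 2 — v_13(-169) = 2 (factor: -169 = −(13^2 · 1); the sign does not affect v_p). Step 3 — |x − y|_13 = 13^{-2} = 1/169.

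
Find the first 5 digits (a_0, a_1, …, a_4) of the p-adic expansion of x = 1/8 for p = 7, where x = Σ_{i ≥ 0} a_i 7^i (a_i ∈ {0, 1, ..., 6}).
(a_0, …, a_4) = (1, 6, 0, 6, 0)

v_7(1/8) = 0 (numerator and denominator both coprime to 7), so x ∈ ℤ_7^×. Compute digits iteratively via a_i = x_i mod 7, x_{i+1} = (x_i − a_i)/7, with x_0 = x:
  x_0 = 1/8;  a_0 = 1;  x_1 = (x_0 − 1)/7 = -1/8
  x_1 = -1/8;  a_1 = 6;  x_2 = (x_1 − 6)/7 = -7/8
  x_2 = -7/8;  a_2 = 0;  x_3 = (x_2 − 0)/7 = -1/8
  x_3 = -1/8;  a_3 = 6;  x_4 = (x_3 − 6)/7 = -7/8
  x_4 = -7/8;  a_4 = 0;  x_5 = (x_4 − 0)/7 = -1/8
Digits: (1, 6, 0, 6, 0).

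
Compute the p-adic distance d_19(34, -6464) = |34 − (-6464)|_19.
d_19(34, -6464) = 1/361

Step 1 — x − y = 34 − (-6464) = 6498. Step 2 — v_19(6498) = 2 (factor: 6498 = (19^2 · 18); the sign does not affect v_p). Step 3 — |x − y|_19 = 19^{-2} = 1/361.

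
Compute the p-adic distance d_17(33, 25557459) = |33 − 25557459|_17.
d_17(33, 25557459) = 1/1419857

Step 1 — x − y = 33 − 25557459 = -25557426. Step 2 — v_17(-25557426) = 5 (factor: -25557426 = −(17^5 · 18); the sign does not affect v_p). Step 3 — |x − y|_17 = 17^{-5} = 1/1419857.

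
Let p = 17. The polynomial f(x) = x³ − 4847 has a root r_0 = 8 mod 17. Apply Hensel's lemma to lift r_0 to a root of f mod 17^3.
r_2 = 875 (mod 4913)

Hensel: r_{i+1} = r_i − f(r_i)/f′(r_i) mod 17^{i+2}, where f′(x) = 3x². Iterate:
  r_0 = 8 (mod 17)
  r_1 = 8 (mod 289)
  r_2 = 875 (mod 4913)
Final: r = 875 with f(r) ≡ 0 mod 17^3.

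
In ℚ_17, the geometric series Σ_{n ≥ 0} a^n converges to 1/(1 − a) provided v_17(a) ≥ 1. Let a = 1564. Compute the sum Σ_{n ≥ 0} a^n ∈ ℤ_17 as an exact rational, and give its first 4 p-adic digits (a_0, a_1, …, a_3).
Σ a^n = 1/(1 − a) = -1/1563;  first 4 digits = (1, 7, 3, 8)

v_17(a) = 1 ≥ 1, so the series converges in ℤ_17 to 1/(1 − a) = 1/(1 − 1564) = -1/1563. Expand this rational in ℤ_17: compute digits iteratively via d_i = x_i mod 17, x_{i+1} = (x_i − d_i)/17. The first 4 digits are (1, 7, 3, 8).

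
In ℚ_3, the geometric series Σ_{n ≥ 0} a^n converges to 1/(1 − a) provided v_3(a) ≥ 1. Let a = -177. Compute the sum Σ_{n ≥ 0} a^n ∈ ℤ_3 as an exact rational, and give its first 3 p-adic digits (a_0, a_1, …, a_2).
Σ a^n = 1/(1 − a) = 1/178;  first 3 digits = (1, 1, 2)

v_3(a) = 1 ≥ 1, so the series converges in ℤ_3 to 1/(1 − a) = 1/(1 − (-177)) = 1/178. Expand this rational in ℤ_3: compute digits iteratively via d_i = x_i mod 3, x_{i+1} = (x_i − d_i)/3. The first 3 digits are (1, 1, 2).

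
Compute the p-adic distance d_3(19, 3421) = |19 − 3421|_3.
d_3(19, 3421) = 1/243

Step 1 — x − y = 19 − 3421 = -3402. Step 2 — v_3(-3402) = 5 (factor: -3402 = −(3^5 · 14); the sign does not affect v_p). Step 3 — |x − y|_3 = 3^{-5} = 1/243.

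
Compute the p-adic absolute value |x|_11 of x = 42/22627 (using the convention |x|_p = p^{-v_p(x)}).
|42/22627|_11 = 1331

Step 1 — compute v_11(x) by factoring powers of 11 out of the numerator and denominator: v_11(42/22627) = -3. Step 2 — apply |x|_p = p^{-v_p(x)} = 11^{3} = 1331.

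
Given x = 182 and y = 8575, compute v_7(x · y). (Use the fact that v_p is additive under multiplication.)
v_7(1560650) = 4

v_p(x) = 1 (factor: 182 = 7^1 · 26); v_p(y) = 3 (factor: 8575 = 7^3 · 25). Additivity: v_p(xy) = v_p(x) + v_p(y) = 1 + 3 = 4. (Direct check: xy = 1560650 = 7^4 · (650).)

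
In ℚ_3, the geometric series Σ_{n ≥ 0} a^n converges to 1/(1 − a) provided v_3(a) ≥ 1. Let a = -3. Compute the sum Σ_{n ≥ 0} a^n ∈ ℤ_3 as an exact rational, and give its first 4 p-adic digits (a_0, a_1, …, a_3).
Σ a^n = 1/(1 − a) = 1/4;  first 4 digits = (1, 2, 0, 2)

v_3(a) = 1 ≥ 1, so the series converges in ℤ_3 to 1/(1 − a) = 1/(1 − (-3)) = 1/4. Expand this rational in ℤ_3: compute digits iteratively via d_i = x_i mod 3, x_{i+1} = (x_i − d_i)/3. The first 4 digits are (1, 2, 0, 2).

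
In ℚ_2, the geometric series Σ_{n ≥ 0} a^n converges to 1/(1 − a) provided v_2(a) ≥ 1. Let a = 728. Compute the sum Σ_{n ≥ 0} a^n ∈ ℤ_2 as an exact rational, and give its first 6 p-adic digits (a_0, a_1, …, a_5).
Σ a^n = 1/(1 − a) = -1/727;  first 6 digits = (1, 0, 0, 1, 1, 0)

v_2(a) = 3 ≥ 1, so the series converges in ℤ_2 to 1/(1 − a) = 1/(1 − 728) = -1/727. Expand this rational in ℤ_2: compute digits iteratively via d_i = x_i mod 2, x_{i+1} = (x_i − d_i)/2. The first 6 digits are (1, 0, 0, 1, 1, 0).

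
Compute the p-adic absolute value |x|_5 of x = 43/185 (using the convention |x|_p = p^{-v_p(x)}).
|43/185|_5 = 5

Step 1 — compute v_5(x) by factoring powers of 5 out of the numerator and denominator: v_5(43/185) = -1. Step 2 — apply |x|_p = p^{-v_p(x)} = 5^{1} = 5.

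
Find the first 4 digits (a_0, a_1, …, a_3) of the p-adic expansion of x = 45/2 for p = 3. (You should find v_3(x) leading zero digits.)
(a_0, …, a_3) = (0, 0, 1, 2)

v_3(45/2) = 2, so a_0 = ... = a_1 = 0. Factor out: x = 3^2 · u with u = 5/2 a unit in ℤ_3. Expand u iteratively via a_{v+i} = u_i mod 3, u_{i+1} = (u_i − a_{v+i})/3:
  u_0 = 5/2;  a_2 = 1;  u_1 = (u_0 − 1)/3 = 1/2
  u_1 = 1/2;  a_3 = 2;  u_2 = (u_1 − 2)/3 = -1/2
Digits: (0, 0, 1, 2).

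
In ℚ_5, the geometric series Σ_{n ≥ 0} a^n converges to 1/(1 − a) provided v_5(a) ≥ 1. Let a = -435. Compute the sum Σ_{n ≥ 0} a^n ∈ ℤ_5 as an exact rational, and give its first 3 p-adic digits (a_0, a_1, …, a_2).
Σ a^n = 1/(1 − a) = 1/436;  first 3 digits = (1, 3, 1)

v_5(a) = 1 ≥ 1, so the series converges in ℤ_5 to 1/(1 − a) = 1/(1 − (-435)) = 1/436. Expand this rational in ℤ_5: compute digits iteratively via d_i = x_i mod 5, x_{i+1} = (x_i − d_i)/5. The first 3 digits are (1, 3, 1).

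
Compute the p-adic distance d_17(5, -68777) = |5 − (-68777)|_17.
d_17(5, -68777) = 1/4913

Step 1 — x − y = 5 − (-68777) = 68782. Step 2 — v_17(68782) = 3 (factor: 68782 = (17^3 · 14); the sign does not affect v_p). Step 3 — |x − y|_17 = 17^{-3} = 1/4913.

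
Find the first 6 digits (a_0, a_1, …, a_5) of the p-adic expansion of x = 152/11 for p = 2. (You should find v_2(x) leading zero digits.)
(a_0, …, a_5) = (0, 0, 0, 1, 0, 0)

v_2(152/11) = 3, so a_0 = ... = a_2 = 0. Factor out: x = 2^3 · u with u = 19/11 a unit in ℤ_2. Expand u iteratively via a_{v+i} = u_i mod 2, u_{i+1} = (u_i − a_{v+i})/2:
  u_0 = 19/11;  a_3 = 1;  u_1 = (u_0 − 1)/2 = 4/11
  u_1 = 4/11;  a_4 = 0;  u_2 = (u_1 − 0)/2 = 2/11
  u_2 = 2/11;  a_5 = 0;  u_3 = (u_2 − 0)/2 = 1/11
Digits: (0, 0, 0, 1, 0, 0).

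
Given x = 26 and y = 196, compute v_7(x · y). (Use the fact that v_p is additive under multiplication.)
v_7(5096) = 2

v_p(x) = 0 (factor: 26 = 7^0 · 26); v_p(y) = 2 (factor: 196 = 7^2 · 4). Additivity: v_p(xy) = v_p(x) + v_p(y) = 0 + 2 = 2. (Direct check: xy = 5096 = 7^2 · (104).)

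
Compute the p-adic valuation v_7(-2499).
v_7(-2499) = 2

v_7(n) is the largest exponent k such that 7^k divides n. Factor out: -2499 = -7^2 · 51. (Sign doesn't affect v_p.) So v_7(-2499) = 2.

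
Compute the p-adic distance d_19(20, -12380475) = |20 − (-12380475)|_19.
d_19(20, -12380475) = 1/2476099

Step 1 — x − y = 20 − (-12380475) = 12380495. Step 2 — v_19(12380495) = 5 (factor: 12380495 = (19^5 · 5); the sign does not affect v_p). Step 3 — |x − y|_19 = 19^{-5} = 1/2476099.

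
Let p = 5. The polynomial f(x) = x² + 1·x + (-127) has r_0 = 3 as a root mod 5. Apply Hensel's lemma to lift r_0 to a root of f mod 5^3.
r_2 = 123 (mod 125)

Hensel: r_{i+1} = r_i − f(r_i)·(f′(r_i))^{-1} mod 5^{i+2}, f′(x) = 2x + 1. Iterate:
  r_0 = 3 (mod 5)
  r_1 = 23 (mod 25)
  r_2 = 123 (mod 125)
Final: r = 123 satisfies f(r) ≡ 0 mod 5^3.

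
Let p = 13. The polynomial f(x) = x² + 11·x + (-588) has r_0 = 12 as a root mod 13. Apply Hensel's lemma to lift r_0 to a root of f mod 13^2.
r_1 = 103 (mod 169)

Hensel: r_{i+1} = r_i − f(r_i)·(f′(r_i))^{-1} mod 13^{i+2}, f′(x) = 2x + 11. Iterate:
  r_0 = 12 (mod 13)
  r_1 = 103 (mod 169)
Final: r = 103 satisfies f(r) ≡ 0 mod 13^2.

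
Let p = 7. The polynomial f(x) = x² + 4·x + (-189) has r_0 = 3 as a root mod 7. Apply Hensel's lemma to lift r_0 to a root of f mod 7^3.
r_2 = 255 (mod 343)

Hensel: r_{i+1} = r_i − f(r_i)·(f′(r_i))^{-1} mod 7^{i+2}, f′(x) = 2x + 4. Iterate:
  r_0 = 3 (mod 7)
  r_1 = 10 (mod 49)
  r_2 = 255 (mod 343)
Final: r = 255 satisfies f(r) ≡ 0 mod 7^3.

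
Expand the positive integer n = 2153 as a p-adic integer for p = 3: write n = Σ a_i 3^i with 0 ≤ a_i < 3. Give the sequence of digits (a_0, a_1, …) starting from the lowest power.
(a_0, a_1, …) = (2, 0, 2, 1, 2, 2, 2)

Repeated division by 3 gives the digits low-to-high: 2153 = 2 + 2·3^2 + 1·3^3 + 2·3^4 + 2·3^5 + 2·3^6. Digit sequence: (2, 0, 2, 1, 2, 2, 2).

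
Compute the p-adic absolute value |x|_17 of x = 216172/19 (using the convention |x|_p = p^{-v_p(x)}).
|216172/19|_17 = 1/4913

Step 1 — compute v_17(x) by factoring powers of 17 out of the numerator and denominator: v_17(216172/19) = 3. Step 2 — apply |x|_p = p^{-v_p(x)} = 17^{-3} = 1/4913.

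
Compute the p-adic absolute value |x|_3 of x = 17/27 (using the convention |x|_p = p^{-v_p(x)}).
|17/27|_3 = 27

Step 1 — compute v_3(x) by factoring powers of 3 out of the numerator and denominator: v_3(17/27) = -3. Step 2 — apply |x|_p = p^{-v_p(x)} = 3^{3} = 27.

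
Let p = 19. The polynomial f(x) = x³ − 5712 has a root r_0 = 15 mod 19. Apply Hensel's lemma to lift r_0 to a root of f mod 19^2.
r_1 = 357 (mod 361)

Hensel: r_{i+1} = r_i − f(r_i)/f′(r_i) mod 19^{i+2}, where f′(x) = 3x². Iterate:
  r_0 = 15 (mod 19)
  r_1 = 357 (mod 361)
Final: r = 357 with f(r) ≡ 0 mod 19^2.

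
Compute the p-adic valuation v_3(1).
v_3(1) = 0

v_3(n) is the largest exponent k such that 3^k divides n. Factor out: 1 = 3^0 · 1. (Sign doesn't affect v_p.) So v_3(1) = 0.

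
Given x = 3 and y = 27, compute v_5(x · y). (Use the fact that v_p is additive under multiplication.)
v_5(81) = 0

v_p(x) = 0 (factor: 3 = 5^0 · 3); v_p(y) = 0 (factor: 27 = 5^0 · 27). Additivity: v_p(xy) = v_p(x) + v_p(y) = 0 + 0 = 0. (Direct check: xy = 81 = 5^0 · (81).)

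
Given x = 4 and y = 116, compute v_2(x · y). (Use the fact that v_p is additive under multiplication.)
v_2(464) = 4

v_p(x) = 2 (factor: 4 = 2^2 · 1); v_p(y) = 2 (factor: 116 = 2^2 · 29). Additivity: v_p(xy) = v_p(x) + v_p(y) = 2 + 2 = 4. (Direct check: xy = 464 = 2^4 · (29).)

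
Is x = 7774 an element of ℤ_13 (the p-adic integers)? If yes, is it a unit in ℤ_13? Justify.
x ∈ ℤ_13 but not a unit; v_13(x) = 2 > 0

ℤ_13 = {x ∈ ℚ_13 : v_13(x) ≥ 0} and ℤ_13^× = {x ∈ ℤ_13 : v_13(x) = 0}. Here v_13(7774) = v_13(num) − v_13(den) = 2; compare against these criteria.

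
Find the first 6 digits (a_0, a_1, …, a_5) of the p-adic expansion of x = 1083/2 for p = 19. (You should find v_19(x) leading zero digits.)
(a_0, …, a_5) = (0, 0, 11, 9, 9, 9)

v_19(1083/2) = 2, so a_0 = ... = a_1 = 0. Factor out: x = 19^2 · u with u = 3/2 a unit in ℤ_19. Expand u iteratively via a_{v+i} = u_i mod 19, u_{i+1} = (u_i − a_{v+i})/19:
  u_0 = 3/2;  a_2 = 11;  u_1 = (u_0 − 11)/19 = -1/2
  u_1 = -1/2;  a_3 = 9;  u_2 = (u_1 − 9)/19 = -1/2
  u_2 = -1/2;  a_4 = 9;  u_3 = (u_2 − 9)/19 = -1/2
  u_3 = -1/2;  a_5 = 9;  u_4 = (u_3 − 9)/19 = -1/2
Digits: (0, 0, 11, 9, 9, 9).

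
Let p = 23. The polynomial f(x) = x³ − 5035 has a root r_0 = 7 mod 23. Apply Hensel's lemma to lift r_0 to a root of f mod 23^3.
r_2 = 1410 (mod 12167)

Hensel: r_{i+1} = r_i − f(r_i)/f′(r_i) mod 23^{i+2}, where f′(x) = 3x². Iterate:
  r_0 = 7 (mod 23)
  r_1 = 352 (mod 529)
  r_2 = 1410 (mod 12167)
Final: r = 1410 with f(r) ≡ 0 mod 23^3.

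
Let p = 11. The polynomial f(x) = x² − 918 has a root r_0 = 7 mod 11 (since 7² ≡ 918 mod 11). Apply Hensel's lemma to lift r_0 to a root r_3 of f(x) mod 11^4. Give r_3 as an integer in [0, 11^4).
r_3 = 12921 (mod 14641)

Hensel's recurrence: r_{i+1} = r_i − f(r_i)·(f′(r_i))^{-1} mod 11^{i+2}, with f′(x) = 2x. Iterate:
  r_0 = 7 (mod 11)
  r_1 = 95 (mod 121)
  r_2 = 942 (mod 1331)
  r_3 = 12921 (mod 14641)
Final: r_3 = 12921, and one checks f(r_3) ≡ 0 mod 11^4.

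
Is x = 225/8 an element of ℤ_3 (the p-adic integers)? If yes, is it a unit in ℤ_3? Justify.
x ∈ ℤ_3 but not a unit; v_3(x) = 2 > 0

ℤ_3 = {x ∈ ℚ_3 : v_3(x) ≥ 0} and ℤ_3^× = {x ∈ ℤ_3 : v_3(x) = 0}. Here v_3(225/8) = v_3(num) − v_3(den) = 2; compare against these criteria.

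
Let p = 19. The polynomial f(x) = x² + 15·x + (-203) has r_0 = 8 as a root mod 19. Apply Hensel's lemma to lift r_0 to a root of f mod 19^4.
r_3 = 86439 (mod 130321)

Hensel: r_{i+1} = r_i − f(r_i)·(f′(r_i))^{-1} mod 19^{i+2}, f′(x) = 2x + 15. Iterate:
  r_0 = 8 (mod 19)
  r_1 = 160 (mod 361)
  r_2 = 4131 (mod 6859)
  r_3 = 86439 (mod 130321)
Final: r = 86439 satisfies f(r) ≡ 0 mod 19^4.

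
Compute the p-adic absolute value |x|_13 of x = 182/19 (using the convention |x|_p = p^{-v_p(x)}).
|182/19|_13 = 1/13

Step 1 — compute v_13(x) by factoring powers of 13 out of the numerator and denominator: v_13(182/19) = 1. Step 2 — apply |x|_p = p^{-v_p(x)} = 13^{-1} = 1/13.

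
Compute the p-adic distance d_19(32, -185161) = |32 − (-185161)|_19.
d_19(32, -185161) = 1/6859

Step 1 — x − y = 32 − (-185161) = 185193. Step 2 — v_19(185193) = 3 (factor: 185193 = (19^3 · 27); the sign does not affect v_p). Step 3 — |x − y|_19 = 19^{-3} = 1/6859.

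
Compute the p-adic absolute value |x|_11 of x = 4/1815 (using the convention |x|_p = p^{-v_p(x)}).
|4/1815|_11 = 121

Step 1 — compute v_11(x) by factoring powers of 11 out of the numerator and denominator: v_11(4/1815) = -2. Step 2 — apply |x|_p = p^{-v_p(x)} = 11^{2} = 121.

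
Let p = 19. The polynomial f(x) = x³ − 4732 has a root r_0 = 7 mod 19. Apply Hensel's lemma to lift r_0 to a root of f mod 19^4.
r_3 = 106274 (mod 130321)

Hensel: r_{i+1} = r_i − f(r_i)/f′(r_i) mod 19^{i+2}, where f′(x) = 3x². Iterate:
  r_0 = 7 (mod 19)
  r_1 = 140 (mod 361)
  r_2 = 3389 (mod 6859)
  r_3 = 106274 (mod 130321)
Final: r = 106274 with f(r) ≡ 0 mod 19^4.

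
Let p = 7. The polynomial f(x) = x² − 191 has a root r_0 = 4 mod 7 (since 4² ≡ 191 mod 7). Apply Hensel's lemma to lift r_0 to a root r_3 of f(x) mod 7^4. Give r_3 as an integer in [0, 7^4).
r_3 = 1257 (mod 2401)

Hensel's recurrence: r_{i+1} = r_i − f(r_i)·(f′(r_i))^{-1} mod 7^{i+2}, with f′(x) = 2x. Iterate:
  r_0 = 4 (mod 7)
  r_1 = 32 (mod 49)
  r_2 = 228 (mod 343)
  r_3 = 1257 (mod 2401)
Final: r_3 = 1257, and one checks f(r_3) ≡ 0 mod 7^4.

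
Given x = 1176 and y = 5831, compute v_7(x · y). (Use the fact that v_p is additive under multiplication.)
v_7(6857256) = 5

v_p(x) = 2 (factor: 1176 = 7^2 · 24); v_p(y) = 3 (factor: 5831 = 7^3 · 17). Additivity: v_p(xy) = v_p(x) + v_p(y) = 2 + 3 = 5. (Direct check: xy = 6857256 = 7^5 · (408).)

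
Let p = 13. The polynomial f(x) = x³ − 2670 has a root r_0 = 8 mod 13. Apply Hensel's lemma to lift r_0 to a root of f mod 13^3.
r_2 = 21 (mod 2197)

Hensel: r_{i+1} = r_i − f(r_i)/f′(r_i) mod 13^{i+2}, where f′(x) = 3x². Iterate:
  r_0 = 8 (mod 13)
  r_1 = 21 (mod 169)
  r_2 = 21 (mod 2197)
Final: r = 21 with f(r) ≡ 0 mod 13^3.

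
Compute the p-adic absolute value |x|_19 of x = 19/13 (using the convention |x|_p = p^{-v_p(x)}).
|19/13|_19 = 1/19

Step 1 — compute v_19(x) by factoring powers of 19 out of the numerator and denominator: v_19(19/13) = 1. Step 2 — apply |x|_p = p^{-v_p(x)} = 19^{-1} = 1/19.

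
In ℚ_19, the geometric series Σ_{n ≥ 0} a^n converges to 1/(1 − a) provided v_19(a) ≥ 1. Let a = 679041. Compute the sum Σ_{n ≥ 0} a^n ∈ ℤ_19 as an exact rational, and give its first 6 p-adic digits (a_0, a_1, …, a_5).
Σ a^n = 1/(1 − a) = -1/679040;  first 6 digits = (1, 0, 0, 4, 5, 0)

v_19(a) = 3 ≥ 1, so the series converges in ℤ_19 to 1/(1 − a) = 1/(1 − 679041) = -1/679040. Expand this rational in ℤ_19: compute digits iteratively via d_i = x_i mod 19, x_{i+1} = (x_i − d_i)/19. The first 6 digits are (1, 0, 0, 4, 5, 0).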